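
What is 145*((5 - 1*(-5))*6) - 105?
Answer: 8595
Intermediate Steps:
145*((5 - 1*(-5))*6) - 105 = 145*((5 + 5)*6) - 105 = 145*(10*6) - 105 = 145*60 - 105 = 8700 - 105 = 8595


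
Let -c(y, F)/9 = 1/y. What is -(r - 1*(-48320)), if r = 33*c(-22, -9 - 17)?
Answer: -96667/2 ≈ -48334.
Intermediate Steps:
c(y, F) = -9/y
r = 27/2 (r = 33*(-9/(-22)) = 33*(-9*(-1/22)) = 33*(9/22) = 27/2 ≈ 13.500)
-(r - 1*(-48320)) = -(27/2 - 1*(-48320)) = -(27/2 + 48320) = -1*96667/2 = -96667/2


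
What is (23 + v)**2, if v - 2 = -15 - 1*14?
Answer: 16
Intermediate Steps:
v = -27 (v = 2 + (-15 - 1*14) = 2 + (-15 - 14) = 2 - 29 = -27)
(23 + v)**2 = (23 - 27)**2 = (-4)**2 = 16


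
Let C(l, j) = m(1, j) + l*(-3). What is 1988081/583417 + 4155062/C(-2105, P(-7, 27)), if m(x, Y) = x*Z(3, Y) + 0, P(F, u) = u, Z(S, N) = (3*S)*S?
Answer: 1218371108278/1850015307 ≈ 658.57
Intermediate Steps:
Z(S, N) = 3*S²
m(x, Y) = 27*x (m(x, Y) = x*(3*3²) + 0 = x*(3*9) + 0 = x*27 + 0 = 27*x + 0 = 27*x)
C(l, j) = 27 - 3*l (C(l, j) = 27*1 + l*(-3) = 27 - 3*l)
1988081/583417 + 4155062/C(-2105, P(-7, 27)) = 1988081/583417 + 4155062/(27 - 3*(-2105)) = 1988081*(1/583417) + 4155062/(27 + 6315) = 1988081/583417 + 4155062/6342 = 1988081/583417 + 4155062*(1/6342) = 1988081/583417 + 2077531/3171 = 1218371108278/1850015307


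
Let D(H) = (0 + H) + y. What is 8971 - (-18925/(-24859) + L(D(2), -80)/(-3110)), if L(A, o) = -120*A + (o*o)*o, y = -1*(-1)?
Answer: 68076576280/7731149 ≈ 8805.5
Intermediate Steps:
y = 1
D(H) = 1 + H (D(H) = (0 + H) + 1 = H + 1 = 1 + H)
L(A, o) = o³ - 120*A (L(A, o) = -120*A + o²*o = -120*A + o³ = o³ - 120*A)
8971 - (-18925/(-24859) + L(D(2), -80)/(-3110)) = 8971 - (-18925/(-24859) + ((-80)³ - 120*(1 + 2))/(-3110)) = 8971 - (-18925*(-1/24859) + (-512000 - 120*3)*(-1/3110)) = 8971 - (18925/24859 + (-512000 - 360)*(-1/3110)) = 8971 - (18925/24859 - 512360*(-1/3110)) = 8971 - (18925/24859 + 51236/311) = 8971 - 1*1279561399/7731149 = 8971 - 1279561399/7731149 = 68076576280/7731149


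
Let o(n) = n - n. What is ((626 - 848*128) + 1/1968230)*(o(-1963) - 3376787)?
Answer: 717254699448588393/1968230 ≈ 3.6442e+11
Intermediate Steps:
o(n) = 0
((626 - 848*128) + 1/1968230)*(o(-1963) - 3376787) = ((626 - 848*128) + 1/1968230)*(0 - 3376787) = ((626 - 108544) + 1/1968230)*(-3376787) = (-107918 + 1/1968230)*(-3376787) = -212407445139/1968230*(-3376787) = 717254699448588393/1968230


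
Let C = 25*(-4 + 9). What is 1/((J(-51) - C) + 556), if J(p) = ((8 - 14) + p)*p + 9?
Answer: 1/3347 ≈ 0.00029877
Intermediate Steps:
C = 125 (C = 25*5 = 125)
J(p) = 9 + p*(-6 + p) (J(p) = (-6 + p)*p + 9 = p*(-6 + p) + 9 = 9 + p*(-6 + p))
1/((J(-51) - C) + 556) = 1/(((9 + (-51)**2 - 6*(-51)) - 1*125) + 556) = 1/(((9 + 2601 + 306) - 125) + 556) = 1/((2916 - 125) + 556) = 1/(2791 + 556) = 1/3347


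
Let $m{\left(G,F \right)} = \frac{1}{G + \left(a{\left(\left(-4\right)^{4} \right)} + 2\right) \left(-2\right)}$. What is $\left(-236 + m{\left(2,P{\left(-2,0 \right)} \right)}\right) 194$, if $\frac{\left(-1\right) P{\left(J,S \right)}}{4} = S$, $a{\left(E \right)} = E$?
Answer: $- \frac{11766585}{257} \approx -45784.0$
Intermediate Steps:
$P{\left(J,S \right)} = - 4 S$
$m{\left(G,F \right)} = \frac{1}{-516 + G}$ ($m{\left(G,F \right)} = \frac{1}{G + \left(\left(-4\right)^{4} + 2\right) \left(-2\right)} = \frac{1}{G + \left(256 + 2\right) \left(-2\right)} = \frac{1}{G + 258 \left(-2\right)} = \frac{1}{G - 516} = \frac{1}{-516 + G}$)
$\left(-236 + m{\left(2,P{\left(-2,0 \right)} \right)}\right) 194 = \left(-236 + \frac{1}{-516 + 2}\right) 194 = \left(-236 + \frac{1}{-514}\right) 194 = \left(-236 - \frac{1}{514}\right) 194 = \left(- \frac{121305}{514}\right) 194 = - \frac{11766585}{257}$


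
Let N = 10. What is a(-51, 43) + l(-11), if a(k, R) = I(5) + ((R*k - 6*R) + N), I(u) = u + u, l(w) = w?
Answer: -2442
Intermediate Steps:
I(u) = 2*u
a(k, R) = 20 - 6*R + R*k (a(k, R) = 2*5 + ((R*k - 6*R) + 10) = 10 + ((-6*R + R*k) + 10) = 10 + (10 - 6*R + R*k) = 20 - 6*R + R*k)
a(-51, 43) + l(-11) = (20 - 6*43 + 43*(-51)) - 11 = (20 - 258 - 2193) - 11 = -2431 - 11 = -2442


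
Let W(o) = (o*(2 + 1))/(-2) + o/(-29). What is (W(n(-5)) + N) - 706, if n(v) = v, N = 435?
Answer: -15273/58 ≈ -263.33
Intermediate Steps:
W(o) = -89*o/58 (W(o) = (o*3)*(-½) + o*(-1/29) = (3*o)*(-½) - o/29 = -3*o/2 - o/29 = -89*o/58)
(W(n(-5)) + N) - 706 = (-89/58*(-5) + 435) - 706 = (445/58 + 435) - 706 = 25675/58 - 706 = -15273/58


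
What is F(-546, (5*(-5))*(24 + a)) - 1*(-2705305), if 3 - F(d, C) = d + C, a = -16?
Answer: 2706054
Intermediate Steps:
F(d, C) = 3 - C - d (F(d, C) = 3 - (d + C) = 3 - (C + d) = 3 + (-C - d) = 3 - C - d)
F(-546, (5*(-5))*(24 + a)) - 1*(-2705305) = (3 - 5*(-5)*(24 - 16) - 1*(-546)) - 1*(-2705305) = (3 - (-25)*8 + 546) + 2705305 = (3 - 1*(-200) + 546) + 2705305 = (3 + 200 + 546) + 2705305 = 749 + 2705305 = 2706054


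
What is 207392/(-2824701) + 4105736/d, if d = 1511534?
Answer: 5641998262804/2134815800667 ≈ 2.6428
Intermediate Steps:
207392/(-2824701) + 4105736/d = 207392/(-2824701) + 4105736/1511534 = 207392*(-1/2824701) + 4105736*(1/1511534) = -207392/2824701 + 2052868/755767 = 5641998262804/2134815800667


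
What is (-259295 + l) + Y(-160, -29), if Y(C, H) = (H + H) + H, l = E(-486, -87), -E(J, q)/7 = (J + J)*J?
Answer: -3566126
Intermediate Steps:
E(J, q) = -14*J² (E(J, q) = -7*(J + J)*J = -7*2*J*J = -14*J²)
l = -3306744 (l = -14*(-486)² = -14*236196 = -3306744)
Y(C, H) = 3*H (Y(C, H) = 2*H + H = 3*H)
(-259295 + l) + Y(-160, -29) = (-259295 - 3306744) + 3*(-29) = -3566039 - 87 = -3566126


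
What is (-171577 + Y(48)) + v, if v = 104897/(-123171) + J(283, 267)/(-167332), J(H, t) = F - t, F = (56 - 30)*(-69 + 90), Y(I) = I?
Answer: -3535307425930901/20610449772 ≈ -1.7153e+5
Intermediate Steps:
F = 546 (F = 26*21 = 546)
J(H, t) = 546 - t
v = -17586989513/20610449772 (v = 104897/(-123171) + (546 - 1*267)/(-167332) = 104897*(-1/123171) + (546 - 267)*(-1/167332) = -104897/123171 + 279*(-1/167332) = -104897/123171 - 279/167332 = -17586989513/20610449772 ≈ -0.85330)
(-171577 + Y(48)) + v = (-171577 + 48) - 17586989513/20610449772 = -171529 - 17586989513/20610449772 = -3535307425930901/20610449772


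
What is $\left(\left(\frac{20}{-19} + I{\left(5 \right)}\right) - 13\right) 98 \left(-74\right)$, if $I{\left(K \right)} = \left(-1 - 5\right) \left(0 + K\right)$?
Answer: $\frac{6069924}{19} \approx 3.1947 \cdot 10^{5}$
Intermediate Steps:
$I{\left(K \right)} = - 6 K$
$\left(\left(\frac{20}{-19} + I{\left(5 \right)}\right) - 13\right) 98 \left(-74\right) = \left(\left(\frac{20}{-19} - 30\right) - 13\right) 98 \left(-74\right) = \left(\left(20 \left(- \frac{1}{19}\right) - 30\right) - 13\right) 98 \left(-74\right) = \left(\left(- \frac{20}{19} - 30\right) - 13\right) 98 \left(-74\right) = \left(- \frac{590}{19} - 13\right) 98 \left(-74\right) = \left(- \frac{837}{19}\right) 98 \left(-74\right) = \left(- \frac{82026}{19}\right) \left(-74\right) = \frac{6069924}{19}$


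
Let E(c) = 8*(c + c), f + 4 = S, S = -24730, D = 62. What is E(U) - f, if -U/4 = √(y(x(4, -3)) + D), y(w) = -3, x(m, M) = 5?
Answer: 24734 - 64*√59 ≈ 24242.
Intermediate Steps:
U = -4*√59 (U = -4*√(-3 + 62) = -4*√59 ≈ -30.725)
f = -24734 (f = -4 - 24730 = -24734)
E(c) = 16*c (E(c) = 8*(2*c) = 16*c)
E(U) - f = 16*(-4*√59) - 1*(-24734) = -64*√59 + 24734 = 24734 - 64*√59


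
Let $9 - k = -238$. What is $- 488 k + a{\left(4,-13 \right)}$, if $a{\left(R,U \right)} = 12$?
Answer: $-120524$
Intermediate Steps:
$k = 247$ ($k = 9 - -238 = 9 + 238 = 247$)
$- 488 k + a{\left(4,-13 \right)} = \left(-488\right) 247 + 12 = -120536 + 12 = -120524$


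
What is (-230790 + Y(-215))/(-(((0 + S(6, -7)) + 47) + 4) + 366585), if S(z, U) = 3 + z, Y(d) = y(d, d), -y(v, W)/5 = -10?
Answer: -46148/73305 ≈ -0.62953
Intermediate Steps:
y(v, W) = 50 (y(v, W) = -5*(-10) = 50)
Y(d) = 50
(-230790 + Y(-215))/(-(((0 + S(6, -7)) + 47) + 4) + 366585) = (-230790 + 50)/(-(((0 + (3 + 6)) + 47) + 4) + 366585) = -230740/(-(((0 + 9) + 47) + 4) + 366585) = -230740/(-((9 + 47) + 4) + 366585) = -230740/(-(56 + 4) + 366585) = -230740/(-1*60 + 366585) = -230740/(-60 + 366585) = -230740/366525 = -230740*1/366525 = -46148/73305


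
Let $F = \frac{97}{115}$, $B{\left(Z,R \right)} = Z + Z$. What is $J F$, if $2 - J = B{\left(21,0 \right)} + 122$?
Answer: $- \frac{15714}{115} \approx -136.64$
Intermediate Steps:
$B{\left(Z,R \right)} = 2 Z$
$F = \frac{97}{115}$ ($F = 97 \cdot \frac{1}{115} = \frac{97}{115} \approx 0.84348$)
$J = -162$ ($J = 2 - \left(2 \cdot 21 + 122\right) = 2 - \left(42 + 122\right) = 2 - 164 = -162$)
$J F = \left(-162\right) \frac{97}{115} = - \frac{15714}{115}$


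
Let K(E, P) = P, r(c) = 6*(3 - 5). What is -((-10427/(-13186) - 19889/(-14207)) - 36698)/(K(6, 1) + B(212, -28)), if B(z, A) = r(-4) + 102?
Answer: 6874354463653/17047348682 ≈ 403.25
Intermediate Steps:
r(c) = -12 (r(c) = 6*(-2) = -12)
B(z, A) = 90 (B(z, A) = -12 + 102 = 90)
-((-10427/(-13186) - 19889/(-14207)) - 36698)/(K(6, 1) + B(212, -28)) = -((-10427/(-13186) - 19889/(-14207)) - 36698)/(1 + 90) = -((-10427*(-1/13186) - 19889*(-1/14207)) - 36698)/91 = -((10427/13186 + 19889/14207) - 36698)/91 = -(410392743/187333502 - 36698)/91 = -(-6874354463653)/(187333502*91) = -1*(-6874354463653/17047348682) = 6874354463653/17047348682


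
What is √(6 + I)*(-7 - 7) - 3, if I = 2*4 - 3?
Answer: -3 - 14*√11 ≈ -49.433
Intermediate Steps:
I = 5 (I = 8 - 3 = 5)
√(6 + I)*(-7 - 7) - 3 = √(6 + 5)*(-7 - 7) - 3 = √11*(-14) - 3 = -14*√11 - 3 = -3 - 14*√11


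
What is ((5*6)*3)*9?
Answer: 810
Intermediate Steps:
((5*6)*3)*9 = (30*3)*9 = 90*9 = 810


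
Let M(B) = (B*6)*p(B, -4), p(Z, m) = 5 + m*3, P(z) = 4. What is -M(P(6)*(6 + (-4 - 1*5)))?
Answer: -504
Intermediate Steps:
p(Z, m) = 5 + 3*m
M(B) = -42*B (M(B) = (B*6)*(5 + 3*(-4)) = (6*B)*(5 - 12) = (6*B)*(-7) = -42*B)
-M(P(6)*(6 + (-4 - 1*5))) = -(-42)*4*(6 + (-4 - 1*5)) = -(-42)*4*(6 + (-4 - 5)) = -(-42)*4*(6 - 9) = -(-42)*4*(-3) = -(-42)*(-12) = -1*504 = -504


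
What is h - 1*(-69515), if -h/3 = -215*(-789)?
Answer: -439390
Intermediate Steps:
h = -508905 (h = -(-645)*(-789) = -3*169635 = -508905)
h - 1*(-69515) = -508905 - 1*(-69515) = -508905 + 69515 = -439390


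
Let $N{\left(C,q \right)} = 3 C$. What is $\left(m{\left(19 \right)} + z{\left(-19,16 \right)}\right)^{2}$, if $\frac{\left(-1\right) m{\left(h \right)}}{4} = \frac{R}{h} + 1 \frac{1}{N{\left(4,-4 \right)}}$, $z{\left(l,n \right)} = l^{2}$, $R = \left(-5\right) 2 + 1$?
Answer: $\frac{427083556}{3249} \approx 1.3145 \cdot 10^{5}$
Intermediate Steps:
$R = -9$ ($R = -10 + 1 = -9$)
$m{\left(h \right)} = - \frac{1}{3} + \frac{36}{h}$ ($m{\left(h \right)} = - 4 \left(- \frac{9}{h} + 1 \frac{1}{3 \cdot 4}\right) = - 4 \left(- \frac{9}{h} + 1 \cdot \frac{1}{12}\right) = - 4 \left(- \frac{9}{h} + \frac{1}{12}\right) = - 4 \left(\frac{1}{12} - \frac{9}{h}\right) = - \frac{1}{3} + \frac{36}{h}$)
$\left(m{\left(19 \right)} + z{\left(-19,16 \right)}\right)^{2} = \left(\frac{108 - 19}{3 \cdot 19} + \left(-19\right)^{2}\right)^{2} = \left(\frac{1}{3} \cdot \frac{1}{19} \left(108 - 19\right) + 361\right)^{2} = \left(\frac{1}{3} \cdot \frac{1}{19} \cdot 89 + 361\right)^{2} = \left(\frac{89}{57} + 361\right)^{2} = \left(\frac{20666}{57}\right)^{2} = \frac{427083556}{3249}$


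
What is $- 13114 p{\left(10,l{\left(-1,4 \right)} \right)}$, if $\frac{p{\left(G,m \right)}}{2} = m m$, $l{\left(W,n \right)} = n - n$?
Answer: $0$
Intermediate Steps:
$l{\left(W,n \right)} = 0$
$p{\left(G,m \right)} = 2 m^{2}$ ($p{\left(G,m \right)} = 2 m m = 2 m^{2}$)
$- 13114 p{\left(10,l{\left(-1,4 \right)} \right)} = - 13114 \cdot 2 \cdot 0^{2} = - 13114 \cdot 2 \cdot 0 = \left(-13114\right) 0 = 0$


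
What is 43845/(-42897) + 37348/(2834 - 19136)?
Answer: -4887929/1475331 ≈ -3.3131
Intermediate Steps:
43845/(-42897) + 37348/(2834 - 19136) = 43845*(-1/42897) + 37348/(-16302) = -185/181 + 37348*(-1/16302) = -185/181 - 18674/8151 = -4887929/1475331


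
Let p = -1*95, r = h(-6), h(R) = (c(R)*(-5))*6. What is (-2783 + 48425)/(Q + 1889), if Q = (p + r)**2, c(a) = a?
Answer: 7607/1519 ≈ 5.0079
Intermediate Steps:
h(R) = -30*R (h(R) = (R*(-5))*6 = -5*R*6 = -30*R)
r = 180 (r = -30*(-6) = 180)
p = -95
Q = 7225 (Q = (-95 + 180)**2 = 85**2 = 7225)
(-2783 + 48425)/(Q + 1889) = (-2783 + 48425)/(7225 + 1889) = 45642/9114 = 45642*(1/9114) = 7607/1519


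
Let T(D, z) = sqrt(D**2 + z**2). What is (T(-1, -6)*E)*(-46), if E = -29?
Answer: 1334*sqrt(37) ≈ 8114.4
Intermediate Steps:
(T(-1, -6)*E)*(-46) = (sqrt((-1)**2 + (-6)**2)*(-29))*(-46) = (sqrt(1 + 36)*(-29))*(-46) = (sqrt(37)*(-29))*(-46) = -29*sqrt(37)*(-46) = 1334*sqrt(37)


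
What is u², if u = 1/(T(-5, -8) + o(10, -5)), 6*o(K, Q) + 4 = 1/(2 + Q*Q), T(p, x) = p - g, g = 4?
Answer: 26244/2449225 ≈ 0.010715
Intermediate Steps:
T(p, x) = -4 + p (T(p, x) = p - 1*4 = p - 4 = -4 + p)
o(K, Q) = -⅔ + 1/(6*(2 + Q²)) (o(K, Q) = -⅔ + 1/(6*(2 + Q*Q)) = -⅔ + 1/(6*(2 + Q²)))
u = -162/1565 (u = 1/((-4 - 5) + (-7 - 4*(-5)²)/(6*(2 + (-5)²))) = 1/(-9 + (-7 - 4*25)/(6*(2 + 25))) = 1/(-9 + (⅙)*(-7 - 100)/27) = 1/(-9 + (⅙)*(1/27)*(-107)) = 1/(-9 - 107/162) = 1/(-1565/162) = -162/1565 ≈ -0.10351)
u² = (-162/1565)² = 26244/2449225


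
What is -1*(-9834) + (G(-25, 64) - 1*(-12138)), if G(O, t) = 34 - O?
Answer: 22031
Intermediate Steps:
-1*(-9834) + (G(-25, 64) - 1*(-12138)) = -1*(-9834) + ((34 - 1*(-25)) - 1*(-12138)) = 9834 + ((34 + 25) + 12138) = 9834 + (59 + 12138) = 9834 + 12197 = 22031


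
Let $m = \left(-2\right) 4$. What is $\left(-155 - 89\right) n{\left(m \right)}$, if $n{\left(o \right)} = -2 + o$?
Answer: $2440$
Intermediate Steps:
$m = -8$
$\left(-155 - 89\right) n{\left(m \right)} = \left(-155 - 89\right) \left(-2 - 8\right) = \left(-244\right) \left(-10\right) = 2440$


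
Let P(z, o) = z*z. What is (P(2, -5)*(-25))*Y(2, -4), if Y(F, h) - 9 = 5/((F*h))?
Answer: -1675/2 ≈ -837.50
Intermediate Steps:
Y(F, h) = 9 + 5/(F*h) (Y(F, h) = 9 + 5/((F*h)) = 9 + 5*(1/(F*h)) = 9 + 5/(F*h))
P(z, o) = z²
(P(2, -5)*(-25))*Y(2, -4) = (2²*(-25))*(9 + 5/(2*(-4))) = (4*(-25))*(9 + 5*(½)*(-¼)) = -100*(9 - 5/8) = -100*67/8 = -1675/2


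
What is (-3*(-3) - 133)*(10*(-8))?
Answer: 9920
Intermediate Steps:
(-3*(-3) - 133)*(10*(-8)) = (9 - 133)*(-80) = -124*(-80) = 9920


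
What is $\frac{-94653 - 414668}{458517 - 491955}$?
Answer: $\frac{509321}{33438} \approx 15.232$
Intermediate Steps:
$\frac{-94653 - 414668}{458517 - 491955} = - \frac{509321}{-33438} = \left(-509321\right) \left(- \frac{1}{33438}\right) = \frac{509321}{33438}$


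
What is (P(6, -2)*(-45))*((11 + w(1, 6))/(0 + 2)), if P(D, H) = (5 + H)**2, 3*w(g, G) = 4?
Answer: -4995/2 ≈ -2497.5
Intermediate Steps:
w(g, G) = 4/3 (w(g, G) = (1/3)*4 = 4/3)
(P(6, -2)*(-45))*((11 + w(1, 6))/(0 + 2)) = ((5 - 2)**2*(-45))*((11 + 4/3)/(0 + 2)) = (3**2*(-45))*((37/3)/2) = (9*(-45))*((37/3)*(1/2)) = -405*37/6 = -4995/2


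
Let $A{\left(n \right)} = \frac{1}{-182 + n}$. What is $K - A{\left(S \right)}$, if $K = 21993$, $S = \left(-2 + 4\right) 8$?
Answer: $\frac{3650839}{166} \approx 21993.0$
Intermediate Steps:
$S = 16$ ($S = 2 \cdot 8 = 16$)
$K - A{\left(S \right)} = 21993 - \frac{1}{-182 + 16} = 21993 - \frac{1}{-166} = 21993 - - \frac{1}{166} = 21993 + \frac{1}{166} = \frac{3650839}{166}$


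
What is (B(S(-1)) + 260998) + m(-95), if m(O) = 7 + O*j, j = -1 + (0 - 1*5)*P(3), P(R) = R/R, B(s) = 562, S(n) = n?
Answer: 262137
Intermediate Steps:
P(R) = 1
j = -6 (j = -1 + (0 - 1*5)*1 = -1 + (0 - 5)*1 = -1 - 5*1 = -1 - 5 = -6)
m(O) = 7 - 6*O (m(O) = 7 + O*(-6) = 7 - 6*O)
(B(S(-1)) + 260998) + m(-95) = (562 + 260998) + (7 - 6*(-95)) = 261560 + (7 + 570) = 261560 + 577 = 262137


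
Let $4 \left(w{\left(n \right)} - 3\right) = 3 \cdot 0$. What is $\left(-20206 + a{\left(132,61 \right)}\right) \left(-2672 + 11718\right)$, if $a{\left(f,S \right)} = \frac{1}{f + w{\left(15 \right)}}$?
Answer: $- \frac{24675760214}{135} \approx -1.8278 \cdot 10^{8}$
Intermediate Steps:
$w{\left(n \right)} = 3$ ($w{\left(n \right)} = 3 + \frac{3 \cdot 0}{4} = 3 + \frac{1}{4} \cdot 0 = 3 + 0 = 3$)
$a{\left(f,S \right)} = \frac{1}{3 + f}$ ($a{\left(f,S \right)} = \frac{1}{f + 3} = \frac{1}{3 + f}$)
$\left(-20206 + a{\left(132,61 \right)}\right) \left(-2672 + 11718\right) = \left(-20206 + \frac{1}{3 + 132}\right) \left(-2672 + 11718\right) = \left(-20206 + \frac{1}{135}\right) 9046 = \left(- \frac{2727809}{135}\right) 9046 = - \frac{24675760214}{135}$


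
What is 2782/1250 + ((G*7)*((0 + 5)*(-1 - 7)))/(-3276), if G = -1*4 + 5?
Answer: 168997/73125 ≈ 2.3111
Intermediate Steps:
G = 1 (G = -4 + 5 = 1)
2782/1250 + ((G*7)*((0 + 5)*(-1 - 7)))/(-3276) = 2782/1250 + ((1*7)*((0 + 5)*(-1 - 7)))/(-3276) = 2782*(1/1250) + (7*(5*(-8)))*(-1/3276) = 1391/625 + (7*(-40))*(-1/3276) = 1391/625 - 280*(-1/3276) = 1391/625 + 10/117 = 168997/73125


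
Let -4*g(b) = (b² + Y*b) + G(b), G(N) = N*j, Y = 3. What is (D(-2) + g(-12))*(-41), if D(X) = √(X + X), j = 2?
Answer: 861 - 82*I ≈ 861.0 - 82.0*I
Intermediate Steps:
D(X) = √2*√X (D(X) = √(2*X) = √2*√X)
G(N) = 2*N (G(N) = N*2 = 2*N)
g(b) = -5*b/4 - b²/4 (g(b) = -((b² + 3*b) + 2*b)/4 = -(b² + 5*b)/4 = -5*b/4 - b²/4)
(D(-2) + g(-12))*(-41) = (√2*√(-2) + (¼)*(-12)*(-5 - 1*(-12)))*(-41) = (√2*(I*√2) + (¼)*(-12)*(-5 + 12))*(-41) = (2*I + (¼)*(-12)*7)*(-41) = (2*I - 21)*(-41) = (-21 + 2*I)*(-41) = 861 - 82*I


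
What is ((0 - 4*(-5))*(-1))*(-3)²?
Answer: -180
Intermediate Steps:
((0 - 4*(-5))*(-1))*(-3)² = ((0 + 20)*(-1))*9 = (20*(-1))*9 = -20*9 = -180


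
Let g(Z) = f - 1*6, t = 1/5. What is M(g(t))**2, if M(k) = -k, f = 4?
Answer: 4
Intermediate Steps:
t = 1/5 ≈ 0.20000
g(Z) = -2 (g(Z) = 4 - 1*6 = 4 - 6 = -2)
M(g(t))**2 = (-1*(-2))**2 = 2**2 = 4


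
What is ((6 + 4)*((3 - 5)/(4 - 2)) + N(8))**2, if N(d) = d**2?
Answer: 2916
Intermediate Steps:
((6 + 4)*((3 - 5)/(4 - 2)) + N(8))**2 = ((6 + 4)*((3 - 5)/(4 - 2)) + 8**2)**2 = (10*(-2/2) + 64)**2 = (10*(-2*1/2) + 64)**2 = (10*(-1) + 64)**2 = (-10 + 64)**2 = 54**2 = 2916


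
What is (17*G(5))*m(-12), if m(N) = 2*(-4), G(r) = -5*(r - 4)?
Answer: 680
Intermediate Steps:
G(r) = 20 - 5*r (G(r) = -5*(-4 + r) = 20 - 5*r)
m(N) = -8
(17*G(5))*m(-12) = (17*(20 - 5*5))*(-8) = (17*(20 - 25))*(-8) = (17*(-5))*(-8) = -85*(-8) = 680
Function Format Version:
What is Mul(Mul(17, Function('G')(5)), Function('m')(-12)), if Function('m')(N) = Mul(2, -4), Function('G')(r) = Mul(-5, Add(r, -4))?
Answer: 680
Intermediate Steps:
Function('G')(r) = Add(20, Mul(-5, r)) (Function('G')(r) = Mul(-5, Add(-4, r)) = Add(20, Mul(-5, r)))
Function('m')(N) = -8
Mul(Mul(17, Function('G')(5)), Function('m')(-12)) = Mul(Mul(17, Add(20, Mul(-5, 5))), -8) = Mul(Mul(17, Add(20, -25)), -8) = Mul(Mul(17, -5), -8) = Mul(-85, -8) = 680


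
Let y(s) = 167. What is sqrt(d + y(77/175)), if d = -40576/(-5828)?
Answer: sqrt(369295591)/1457 ≈ 13.189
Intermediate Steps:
d = 10144/1457 (d = -40576*(-1/5828) = 10144/1457 ≈ 6.9622)
sqrt(d + y(77/175)) = sqrt(10144/1457 + 167) = sqrt(253463/1457) = sqrt(369295591)/1457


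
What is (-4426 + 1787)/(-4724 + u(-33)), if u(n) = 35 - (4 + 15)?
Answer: 2639/4708 ≈ 0.56054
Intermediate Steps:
u(n) = 16 (u(n) = 35 - 1*19 = 35 - 19 = 16)
(-4426 + 1787)/(-4724 + u(-33)) = (-4426 + 1787)/(-4724 + 16) = -2639/(-4708) = -2639*(-1/4708) = 2639/4708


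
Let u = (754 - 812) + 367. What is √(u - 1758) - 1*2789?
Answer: -2789 + 3*I*√161 ≈ -2789.0 + 38.066*I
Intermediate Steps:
u = 309 (u = -58 + 367 = 309)
√(u - 1758) - 1*2789 = √(309 - 1758) - 1*2789 = √(-1449) - 2789 = 3*I*√161 - 2789 = -2789 + 3*I*√161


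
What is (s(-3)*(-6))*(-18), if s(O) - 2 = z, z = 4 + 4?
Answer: 1080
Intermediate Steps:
z = 8
s(O) = 10 (s(O) = 2 + 8 = 10)
(s(-3)*(-6))*(-18) = (10*(-6))*(-18) = -60*(-18) = 1080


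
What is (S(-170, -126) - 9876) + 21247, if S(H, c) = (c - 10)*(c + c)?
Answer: 45643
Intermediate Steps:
S(H, c) = 2*c*(-10 + c) (S(H, c) = (-10 + c)*(2*c) = 2*c*(-10 + c))
(S(-170, -126) - 9876) + 21247 = (2*(-126)*(-10 - 126) - 9876) + 21247 = (2*(-126)*(-136) - 9876) + 21247 = (34272 - 9876) + 21247 = 24396 + 21247 = 45643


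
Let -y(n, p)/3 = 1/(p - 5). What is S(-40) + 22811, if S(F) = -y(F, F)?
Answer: 342164/15 ≈ 22811.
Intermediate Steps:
y(n, p) = -3/(-5 + p) (y(n, p) = -3/(p - 5) = -3/(-5 + p))
S(F) = 3/(-5 + F) (S(F) = -(-3)/(-5 + F) = 3/(-5 + F))
S(-40) + 22811 = 3/(-5 - 40) + 22811 = 3/(-45) + 22811 = 3*(-1/45) + 22811 = -1/15 + 22811 = 342164/15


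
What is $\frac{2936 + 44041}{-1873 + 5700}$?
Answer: $\frac{46977}{3827} \approx 12.275$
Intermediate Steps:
$\frac{2936 + 44041}{-1873 + 5700} = \frac{46977}{3827}$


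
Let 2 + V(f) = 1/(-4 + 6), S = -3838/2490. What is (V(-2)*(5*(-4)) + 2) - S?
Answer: 41759/1245 ≈ 33.541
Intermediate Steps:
S = -1919/1245 (S = -3838*1/2490 = -1919/1245 ≈ -1.5414)
V(f) = -3/2 (V(f) = -2 + 1/(-4 + 6) = -2 + 1/2 = -3/2)
(V(-2)*(5*(-4)) + 2) - S = (-15*(-4)/2 + 2) - 1*(-1919/1245) = (-3/2*(-20) + 2) + 1919/1245 = (30 + 2) + 1919/1245 = 32 + 1919/1245 = 41759/1245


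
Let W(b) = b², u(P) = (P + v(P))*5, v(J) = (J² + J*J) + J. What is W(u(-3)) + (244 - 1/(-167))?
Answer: 641949/167 ≈ 3844.0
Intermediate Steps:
v(J) = J + 2*J² (v(J) = (J² + J²) + J = 2*J² + J = J + 2*J²)
u(P) = 5*P + 5*P*(1 + 2*P) (u(P) = (P + P*(1 + 2*P))*5 = 5*P + 5*P*(1 + 2*P))
W(u(-3)) + (244 - 1/(-167)) = (10*(-3)*(1 - 3))² + (244 - 1/(-167)) = (10*(-3)*(-2))² + (244 - 1*(-1/167)) = 60² + (244 + 1/167) = 3600 + 40749/167 = 641949/167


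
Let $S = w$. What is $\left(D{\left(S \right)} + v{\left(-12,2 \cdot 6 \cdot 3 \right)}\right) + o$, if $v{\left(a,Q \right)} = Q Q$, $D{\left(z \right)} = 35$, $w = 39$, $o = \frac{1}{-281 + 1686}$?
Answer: $\frac{1870056}{1405} \approx 1331.0$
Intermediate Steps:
$o = \frac{1}{1405} \approx 0.00071174$
$S = 39$
$v{\left(a,Q \right)} = Q^{2}$
$\left(D{\left(S \right)} + v{\left(-12,2 \cdot 6 \cdot 3 \right)}\right) + o = \left(35 + \left(2 \cdot 6 \cdot 3\right)^{2}\right) + \frac{1}{1405} = \left(35 + \left(12 \cdot 3\right)^{2}\right) + \frac{1}{1405} = \left(35 + 36^{2}\right) + \frac{1}{1405} = \left(35 + 1296\right) + \frac{1}{1405} = 1331 + \frac{1}{1405} = \frac{1870056}{1405}$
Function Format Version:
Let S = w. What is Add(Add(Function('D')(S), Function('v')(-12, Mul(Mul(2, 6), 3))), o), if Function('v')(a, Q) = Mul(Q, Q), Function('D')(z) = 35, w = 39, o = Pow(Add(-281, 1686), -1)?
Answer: Rational(1870056, 1405) ≈ 1331.0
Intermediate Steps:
o = Rational(1, 1405) (o = Pow(1405, -1) = Rational(1, 1405) ≈ 0.00071174)
S = 39
Function('v')(a, Q) = Pow(Q, 2)
Add(Add(Function('D')(S), Function('v')(-12, Mul(Mul(2, 6), 3))), o) = Add(Add(35, Pow(Mul(Mul(2, 6), 3), 2)), Rational(1, 1405)) = Add(Add(35, Pow(Mul(12, 3), 2)), Rational(1, 1405)) = Add(Add(35, Pow(36, 2)), Rational(1, 1405)) = Add(Add(35, 1296), Rational(1, 1405)) = Add(1331, Rational(1, 1405)) = Rational(1870056, 1405)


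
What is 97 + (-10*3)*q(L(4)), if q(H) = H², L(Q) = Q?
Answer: -383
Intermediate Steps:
97 + (-10*3)*q(L(4)) = 97 - 10*3*4² = 97 - 30*16 = 97 - 480 = -383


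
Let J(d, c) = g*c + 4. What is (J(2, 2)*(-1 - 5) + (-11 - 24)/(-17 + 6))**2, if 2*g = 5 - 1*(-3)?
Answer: 573049/121 ≈ 4735.9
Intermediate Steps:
g = 4 (g = (5 - 1*(-3))/2 = (5 + 3)/2 = (1/2)*8 = 4)
J(d, c) = 4 + 4*c (J(d, c) = 4*c + 4 = 4 + 4*c)
(J(2, 2)*(-1 - 5) + (-11 - 24)/(-17 + 6))**2 = ((4 + 4*2)*(-1 - 5) + (-11 - 24)/(-17 + 6))**2 = ((4 + 8)*(-6) - 35/(-11))**2 = (12*(-6) - 35*(-1/11))**2 = (-72 + 35/11)**2 = (-757/11)**2 = 573049/121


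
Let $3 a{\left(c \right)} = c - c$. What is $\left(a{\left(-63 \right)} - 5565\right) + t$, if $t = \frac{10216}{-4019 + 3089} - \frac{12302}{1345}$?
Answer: $- \frac{698616163}{125085} \approx -5585.1$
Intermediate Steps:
$a{\left(c \right)} = 0$ ($a{\left(c \right)} = \frac{c - c}{3} = \frac{1}{3} \cdot 0 = 0$)
$t = - \frac{2518138}{125085}$ ($t = \frac{10216}{-930} - \frac{12302}{1345} = 10216 \left(- \frac{1}{930}\right) - \frac{12302}{1345} = - \frac{5108}{465} - \frac{12302}{1345} = - \frac{2518138}{125085} \approx -20.131$)
$\left(a{\left(-63 \right)} - 5565\right) + t = \left(0 - 5565\right) - \frac{2518138}{125085} = -5565 - \frac{2518138}{125085} = - \frac{698616163}{125085}$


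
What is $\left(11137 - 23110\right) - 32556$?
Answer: $-44529$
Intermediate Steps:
$\left(11137 - 23110\right) - 32556 = -11973 - 32556 = -44529$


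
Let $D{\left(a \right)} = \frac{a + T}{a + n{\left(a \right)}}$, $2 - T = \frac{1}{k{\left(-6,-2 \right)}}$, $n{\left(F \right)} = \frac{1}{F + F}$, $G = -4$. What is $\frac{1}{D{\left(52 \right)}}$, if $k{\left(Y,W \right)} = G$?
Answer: $\frac{5409}{5642} \approx 0.9587$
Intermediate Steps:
$n{\left(F \right)} = \frac{1}{2 F}$
$k{\left(Y,W \right)} = -4$
$T = \frac{9}{4}$ ($T = 2 - \frac{1}{-4} = 2 - - \frac{1}{4} = 2 + \frac{1}{4} = \frac{9}{4} \approx 2.25$)
$D{\left(a \right)} = \frac{\frac{9}{4} + a}{a + \frac{1}{2 a}}$ ($D{\left(a \right)} = \frac{a + \frac{9}{4}}{a + \frac{1}{2 a}} = \frac{\frac{9}{4} + a}{a + \frac{1}{2 a}}$)
$\frac{1}{D{\left(52 \right)}} = \frac{1}{\frac{1}{2} \cdot 52 \frac{1}{1 + 2 \cdot 52^{2}} \left(9 + 4 \cdot 52\right)} = \frac{1}{\frac{1}{2} \cdot 52 \frac{1}{1 + 2 \cdot 2704} \left(9 + 208\right)} = \frac{1}{\frac{1}{2} \cdot 52 \frac{1}{1 + 5408} \cdot 217} = \frac{1}{\frac{1}{2} \cdot 52 \cdot \frac{1}{5409} \cdot 217} = \frac{1}{\frac{5642}{5409}} = \frac{5409}{5642}$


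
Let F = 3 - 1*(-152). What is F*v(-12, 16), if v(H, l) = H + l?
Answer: 620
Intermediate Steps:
F = 155 (F = 3 + 152 = 155)
F*v(-12, 16) = 155*(-12 + 16) = 155*4 = 620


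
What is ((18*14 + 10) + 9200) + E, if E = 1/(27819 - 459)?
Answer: 258880321/27360 ≈ 9462.0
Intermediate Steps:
E = 1/27360 ≈ 3.6550e-5
((18*14 + 10) + 9200) + E = ((18*14 + 10) + 9200) + 1/27360 = ((252 + 10) + 9200) + 1/27360 = (262 + 9200) + 1/27360 = 9462 + 1/27360 = 258880321/27360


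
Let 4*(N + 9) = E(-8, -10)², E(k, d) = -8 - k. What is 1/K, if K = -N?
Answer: ⅑ ≈ 0.11111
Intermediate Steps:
N = -9 (N = -9 + (-8 - 1*(-8))²/4 = -9 + (-8 + 8)²/4 = -9 + (¼)*0² = -9 + (¼)*0 = -9 + 0 = -9)
K = 9 (K = -1*(-9) = 9)
1/K = 1/9 = ⅑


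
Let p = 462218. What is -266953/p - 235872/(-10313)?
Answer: 106271197807/4766854234 ≈ 22.294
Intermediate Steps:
-266953/p - 235872/(-10313) = -266953/462218 - 235872/(-10313) = -266953*1/462218 - 235872*(-1/10313) = -266953/462218 + 235872/10313 = 106271197807/4766854234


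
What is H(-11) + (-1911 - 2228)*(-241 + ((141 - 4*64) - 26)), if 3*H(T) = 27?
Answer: 1581107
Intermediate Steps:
H(T) = 9 (H(T) = (⅓)*27 = 9)
H(-11) + (-1911 - 2228)*(-241 + ((141 - 4*64) - 26)) = 9 + (-1911 - 2228)*(-241 + ((141 - 4*64) - 26)) = 9 - 4139*(-241 + ((141 - 256) - 26)) = 9 - 4139*(-241 + (-115 - 26)) = 9 - 4139*(-241 - 141) = 9 - 4139*(-382) = 9 + 1581098 = 1581107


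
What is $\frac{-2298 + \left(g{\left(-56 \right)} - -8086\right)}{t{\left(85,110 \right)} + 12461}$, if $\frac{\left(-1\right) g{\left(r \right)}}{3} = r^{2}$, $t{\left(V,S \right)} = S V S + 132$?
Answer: $- \frac{3620}{1041093} \approx -0.0034771$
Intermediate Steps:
$t{\left(V,S \right)} = 132 + V S^{2}$ ($t{\left(V,S \right)} = V S^{2} + 132 = 132 + V S^{2}$)
$g{\left(r \right)} = - 3 r^{2}$
$\frac{-2298 + \left(g{\left(-56 \right)} - -8086\right)}{t{\left(85,110 \right)} + 12461} = \frac{-2298 - \left(-8086 + 3 \left(-56\right)^{2}\right)}{\left(132 + 85 \cdot 110^{2}\right) + 12461} = \frac{-2298 + \left(\left(-3\right) 3136 + 8086\right)}{\left(132 + 85 \cdot 12100\right) + 12461} = \frac{-2298 + \left(-9408 + 8086\right)}{\left(132 + 1028500\right) + 12461} = \frac{-2298 - 1322}{1028632 + 12461} = - \frac{3620}{1041093}$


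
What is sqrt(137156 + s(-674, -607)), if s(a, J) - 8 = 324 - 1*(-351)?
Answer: sqrt(137839) ≈ 371.27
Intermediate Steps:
s(a, J) = 683 (s(a, J) = 8 + (324 - 1*(-351)) = 8 + (324 + 351) = 8 + 675 = 683)
sqrt(137156 + s(-674, -607)) = sqrt(137156 + 683) = sqrt(137839)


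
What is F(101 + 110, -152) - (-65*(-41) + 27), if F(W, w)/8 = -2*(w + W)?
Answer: -3636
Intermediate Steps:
F(W, w) = -16*W - 16*w (F(W, w) = 8*(-2*(w + W)) = 8*(-2*(W + w)) = 8*(-2*W - 2*w) = -16*W - 16*w)
F(101 + 110, -152) - (-65*(-41) + 27) = (-16*(101 + 110) - 16*(-152)) - (-65*(-41) + 27) = (-16*211 + 2432) - (2665 + 27) = (-3376 + 2432) - 1*2692 = -944 - 2692 = -3636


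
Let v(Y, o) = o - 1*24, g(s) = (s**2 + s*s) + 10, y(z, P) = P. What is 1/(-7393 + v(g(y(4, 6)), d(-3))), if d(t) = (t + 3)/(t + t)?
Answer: -1/7417 ≈ -0.00013483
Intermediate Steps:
g(s) = 10 + 2*s**2 (g(s) = (s**2 + s**2) + 10 = 2*s**2 + 10 = 10 + 2*s**2)
d(t) = (3 + t)/(2*t) (d(t) = (3 + t)/((2*t)) = (3 + t)*(1/(2*t)) = (3 + t)/(2*t))
v(Y, o) = -24 + o (v(Y, o) = o - 24 = -24 + o)
1/(-7393 + v(g(y(4, 6)), d(-3))) = 1/(-7393 + (-24 + (1/2)*(3 - 3)/(-3))) = 1/(-7393 + (-24 + (1/2)*(-1/3)*0)) = 1/(-7393 + (-24 + 0)) = 1/(-7393 - 24) = 1/(-7417) = -1/7417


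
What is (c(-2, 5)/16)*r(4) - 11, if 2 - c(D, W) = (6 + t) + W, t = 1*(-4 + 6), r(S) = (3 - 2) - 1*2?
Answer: -165/16 ≈ -10.313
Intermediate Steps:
r(S) = -1 (r(S) = 1 - 2 = -1)
t = 2 (t = 1*2 = 2)
c(D, W) = -6 - W (c(D, W) = 2 - ((6 + 2) + W) = 2 - (8 + W) = 2 + (-8 - W) = -6 - W)
(c(-2, 5)/16)*r(4) - 11 = ((-6 - 1*5)/16)*(-1) - 11 = ((-6 - 5)*(1/16))*(-1) - 11 = -11*1/16*(-1) - 11 = -11/16*(-1) - 11 = 11/16 - 11 = -165/16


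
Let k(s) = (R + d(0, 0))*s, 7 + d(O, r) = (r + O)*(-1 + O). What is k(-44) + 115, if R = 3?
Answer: 291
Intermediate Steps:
d(O, r) = -7 + (-1 + O)*(O + r) (d(O, r) = -7 + (r + O)*(-1 + O) = -7 + (O + r)*(-1 + O) = -7 + (-1 + O)*(O + r))
k(s) = -4*s (k(s) = (3 + (-7 + 0² - 1*0 - 1*0 + 0*0))*s = (3 + (-7 + 0 + 0 + 0 + 0))*s = (3 - 7)*s = -4*s)
k(-44) + 115 = -4*(-44) + 115 = 176 + 115 = 291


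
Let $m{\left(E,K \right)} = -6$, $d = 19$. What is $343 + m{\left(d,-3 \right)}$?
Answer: $337$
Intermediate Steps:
$343 + m{\left(d,-3 \right)} = 343 - 6 = 337$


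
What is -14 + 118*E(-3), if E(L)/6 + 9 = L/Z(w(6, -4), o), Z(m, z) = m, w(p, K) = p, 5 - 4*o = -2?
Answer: -6740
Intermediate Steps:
o = 7/4 (o = 5/4 - ¼*(-2) = 5/4 + ½ = 7/4 ≈ 1.7500)
E(L) = -54 + L (E(L) = -54 + 6*(L/6) = -54 + L)
-14 + 118*E(-3) = -14 + 118*(-54 - 3) = -14 + 118*(-57) = -14 - 6726 = -6740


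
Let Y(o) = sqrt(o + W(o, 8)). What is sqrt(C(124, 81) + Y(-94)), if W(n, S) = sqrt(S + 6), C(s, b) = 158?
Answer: sqrt(158 + I*sqrt(94 - sqrt(14))) ≈ 12.575 + 0.37774*I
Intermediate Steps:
W(n, S) = sqrt(6 + S)
Y(o) = sqrt(o + sqrt(14)) (Y(o) = sqrt(o + sqrt(6 + 8)) = sqrt(o + sqrt(14)))
sqrt(C(124, 81) + Y(-94)) = sqrt(158 + sqrt(-94 + sqrt(14)))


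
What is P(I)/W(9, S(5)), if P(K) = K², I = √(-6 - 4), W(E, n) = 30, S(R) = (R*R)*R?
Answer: -⅓ ≈ -0.33333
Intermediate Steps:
S(R) = R³ (S(R) = R²*R = R³)
I = I*√10 (I = √(-10) = I*√10 ≈ 3.1623*I)
P(I)/W(9, S(5)) = (I*√10)²/30 = -10*1/30 = -⅓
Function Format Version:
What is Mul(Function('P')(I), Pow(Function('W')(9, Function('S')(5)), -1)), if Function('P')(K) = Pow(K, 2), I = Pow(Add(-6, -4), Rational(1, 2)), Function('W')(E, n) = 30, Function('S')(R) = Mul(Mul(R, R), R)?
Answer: Rational(-1, 3) ≈ -0.33333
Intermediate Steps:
Function('S')(R) = Pow(R, 3) (Function('S')(R) = Mul(Pow(R, 2), R) = Pow(R, 3))
I = Mul(I, Pow(10, Rational(1, 2))) (I = Pow(-10, Rational(1, 2)) = Mul(I, Pow(10, Rational(1, 2))) ≈ Mul(3.1623, I))
Mul(Function('P')(I), Pow(Function('W')(9, Function('S')(5)), -1)) = Mul(Pow(Mul(I, Pow(10, Rational(1, 2))), 2), Pow(30, -1)) = Mul(-10, Rational(1, 30)) = Rational(-1, 3)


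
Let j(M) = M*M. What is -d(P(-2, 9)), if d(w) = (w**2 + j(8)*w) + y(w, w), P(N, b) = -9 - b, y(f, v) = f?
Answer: 846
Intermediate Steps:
j(M) = M**2
d(w) = w**2 + 65*w (d(w) = (w**2 + 8**2*w) + w = (w**2 + 64*w) + w = w**2 + 65*w)
-d(P(-2, 9)) = -(-9 - 1*9)*(65 + (-9 - 1*9)) = -(-9 - 9)*(65 + (-9 - 9)) = -(-18)*(65 - 18) = -(-18)*47 = -1*(-846) = 846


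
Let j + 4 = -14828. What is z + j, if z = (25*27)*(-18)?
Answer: -26982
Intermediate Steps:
j = -14832 (j = -4 - 14828 = -14832)
z = -12150 (z = 675*(-18) = -12150)
z + j = -12150 - 14832 = -26982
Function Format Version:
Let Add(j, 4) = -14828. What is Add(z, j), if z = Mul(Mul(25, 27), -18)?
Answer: -26982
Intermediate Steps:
j = -14832 (j = Add(-4, -14828) = -14832)
z = -12150 (z = Mul(675, -18) = -12150)
Add(z, j) = Add(-12150, -14832) = -26982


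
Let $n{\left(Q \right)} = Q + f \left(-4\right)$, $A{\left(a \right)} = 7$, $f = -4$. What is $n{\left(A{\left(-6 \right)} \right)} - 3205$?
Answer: $-3182$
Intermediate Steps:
$n{\left(Q \right)} = 16 + Q$ ($n{\left(Q \right)} = Q - -16 = Q + 16 = 16 + Q$)
$n{\left(A{\left(-6 \right)} \right)} - 3205 = \left(16 + 7\right) - 3205 = 23 - 3205 = -3182$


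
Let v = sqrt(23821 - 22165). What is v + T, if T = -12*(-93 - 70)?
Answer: 1956 + 6*sqrt(46) ≈ 1996.7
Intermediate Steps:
T = 1956 (T = -12*(-163) = 1956)
v = 6*sqrt(46) (v = sqrt(1656) = 6*sqrt(46) ≈ 40.694)
v + T = 6*sqrt(46) + 1956 = 1956 + 6*sqrt(46)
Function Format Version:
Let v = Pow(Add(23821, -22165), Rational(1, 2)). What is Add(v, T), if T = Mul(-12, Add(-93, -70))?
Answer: Add(1956, Mul(6, Pow(46, Rational(1, 2)))) ≈ 1996.7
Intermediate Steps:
T = 1956 (T = Mul(-12, -163) = 1956)
v = Mul(6, Pow(46, Rational(1, 2))) (v = Pow(1656, Rational(1, 2)) = Mul(6, Pow(46, Rational(1, 2))) ≈ 40.694)
Add(v, T) = Add(Mul(6, Pow(46, Rational(1, 2))), 1956) = Add(1956, Mul(6, Pow(46, Rational(1, 2))))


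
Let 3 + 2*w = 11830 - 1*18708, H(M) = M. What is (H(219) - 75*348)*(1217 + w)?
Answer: 115092807/2 ≈ 5.7546e+7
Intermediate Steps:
w = -6881/2 (w = -3/2 + (11830 - 1*18708)/2 = -3/2 + (11830 - 18708)/2 = -3/2 + (½)*(-6878) = -3/2 - 3439 = -6881/2 ≈ -3440.5)
(H(219) - 75*348)*(1217 + w) = (219 - 75*348)*(1217 - 6881/2) = (219 - 26100)*(-4447/2) = -25881*(-4447/2) = 115092807/2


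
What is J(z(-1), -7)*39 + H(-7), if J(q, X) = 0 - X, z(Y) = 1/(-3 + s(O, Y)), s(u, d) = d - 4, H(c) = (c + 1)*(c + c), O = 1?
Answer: 357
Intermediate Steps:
H(c) = 2*c*(1 + c) (H(c) = (1 + c)*(2*c) = 2*c*(1 + c))
s(u, d) = -4 + d
z(Y) = 1/(-7 + Y) (z(Y) = 1/(-3 + (-4 + Y)) = 1/(-7 + Y))
J(q, X) = -X
J(z(-1), -7)*39 + H(-7) = -1*(-7)*39 + 2*(-7)*(1 - 7) = 7*39 + 2*(-7)*(-6) = 273 + 84 = 357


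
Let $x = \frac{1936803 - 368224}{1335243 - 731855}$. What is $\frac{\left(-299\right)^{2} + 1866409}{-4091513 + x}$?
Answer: $- \frac{236022456856}{493753655493} \approx -0.47802$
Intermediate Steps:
$x = \frac{1568579}{603388} \approx 2.5996$
$\frac{\left(-299\right)^{2} + 1866409}{-4091513 + x} = \frac{\left(-299\right)^{2} + 1866409}{-4091513 + \frac{1568579}{603388}} = \frac{89401 + 1866409}{- \frac{2468768277465}{603388}} = 1955810 \left(- \frac{603388}{2468768277465}\right) = - \frac{236022456856}{493753655493}$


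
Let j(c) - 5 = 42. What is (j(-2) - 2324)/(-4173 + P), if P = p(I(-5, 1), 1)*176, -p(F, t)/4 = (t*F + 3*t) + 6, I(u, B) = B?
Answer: 2277/11213 ≈ 0.20307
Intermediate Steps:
p(F, t) = -24 - 12*t - 4*F*t (p(F, t) = -4*((t*F + 3*t) + 6) = -4*((F*t + 3*t) + 6) = -4*((3*t + F*t) + 6) = -4*(6 + 3*t + F*t) = -24 - 12*t - 4*F*t)
j(c) = 47 (j(c) = 5 + 42 = 47)
P = -7040 (P = (-24 - 12*1 - 4*1*1)*176 = (-24 - 12 - 4)*176 = -40*176 = -7040)
(j(-2) - 2324)/(-4173 + P) = (47 - 2324)/(-4173 - 7040) = -2277/(-11213) = -2277*(-1/11213) = 2277/11213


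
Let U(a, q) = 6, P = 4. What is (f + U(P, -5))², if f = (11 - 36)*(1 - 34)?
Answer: 690561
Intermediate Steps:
f = 825 (f = -25*(-33) = 825)
(f + U(P, -5))² = (825 + 6)² = 831² = 690561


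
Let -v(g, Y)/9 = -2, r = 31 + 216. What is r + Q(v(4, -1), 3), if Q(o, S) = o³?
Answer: 6079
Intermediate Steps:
r = 247
v(g, Y) = 18 (v(g, Y) = -9*(-2) = 18)
r + Q(v(4, -1), 3) = 247 + 18³ = 247 + 5832 = 6079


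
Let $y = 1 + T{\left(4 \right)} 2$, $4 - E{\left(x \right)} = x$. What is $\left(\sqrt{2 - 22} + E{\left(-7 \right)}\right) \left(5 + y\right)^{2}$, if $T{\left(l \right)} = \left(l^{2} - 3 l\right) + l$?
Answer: $5324 + 968 i \sqrt{5} \approx 5324.0 + 2164.5 i$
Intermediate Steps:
$T{\left(l \right)} = l^{2} - 2 l$
$E{\left(x \right)} = 4 - x$
$y = 17$ ($y = 1 + 4 \left(-2 + 4\right) 2 = 1 + 4 \cdot 2 \cdot 2 = 1 + 8 \cdot 2 = 1 + 16 = 17$)
$\left(\sqrt{2 - 22} + E{\left(-7 \right)}\right) \left(5 + y\right)^{2} = \left(\sqrt{2 - 22} + \left(4 - -7\right)\right) \left(5 + 17\right)^{2} = \left(\sqrt{-20} + \left(4 + 7\right)\right) 22^{2} = \left(2 i \sqrt{5} + 11\right) 484 = \left(11 + 2 i \sqrt{5}\right) 484 = 5324 + 968 i \sqrt{5}$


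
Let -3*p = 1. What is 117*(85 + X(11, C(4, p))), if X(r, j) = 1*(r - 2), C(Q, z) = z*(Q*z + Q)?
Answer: 10998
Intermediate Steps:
p = -1/3 (p = -1/3*1 = -1/3 ≈ -0.33333)
C(Q, z) = z*(Q + Q*z)
X(r, j) = -2 + r (X(r, j) = 1*(-2 + r) = -2 + r)
117*(85 + X(11, C(4, p))) = 117*(85 + (-2 + 11)) = 117*(85 + 9) = 117*94 = 10998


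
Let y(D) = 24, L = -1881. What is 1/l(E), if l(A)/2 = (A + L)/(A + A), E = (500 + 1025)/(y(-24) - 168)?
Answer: 1525/272389 ≈ 0.0055986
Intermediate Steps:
E = -1525/144 (E = (500 + 1025)/(24 - 168) = 1525/(-144) = 1525*(-1/144) = -1525/144 ≈ -10.590)
l(A) = (-1881 + A)/A (l(A) = 2*((A - 1881)/(A + A)) = 2*((-1881 + A)/((2*A))) = 2*((-1881 + A)*(1/(2*A))) = 2*((-1881 + A)/(2*A)) = (-1881 + A)/A)
1/l(E) = 1/((-1881 - 1525/144)/(-1525/144)) = 1/(-144/1525*(-272389/144)) = 1/(272389/1525) = 1525/272389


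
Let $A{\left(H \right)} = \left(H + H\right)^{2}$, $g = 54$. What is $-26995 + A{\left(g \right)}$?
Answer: $-15331$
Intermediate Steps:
$A{\left(H \right)} = 4 H^{2}$ ($A{\left(H \right)} = \left(2 H\right)^{2} = 4 H^{2}$)
$-26995 + A{\left(g \right)} = -26995 + 4 \cdot 54^{2} = -26995 + 4 \cdot 2916 = -26995 + 11664 = -15331$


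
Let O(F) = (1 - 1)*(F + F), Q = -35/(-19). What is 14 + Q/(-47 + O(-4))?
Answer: 12467/893 ≈ 13.961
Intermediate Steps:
Q = 35/19 (Q = -35*(-1/19) = 35/19 ≈ 1.8421)
O(F) = 0 (O(F) = 0*(2*F) = 0)
14 + Q/(-47 + O(-4)) = 14 + (35/19)/(-47 + 0) = 14 + (35/19)/(-47) = 14 - 1/47*35/19 = 14 - 35/893 = 12467/893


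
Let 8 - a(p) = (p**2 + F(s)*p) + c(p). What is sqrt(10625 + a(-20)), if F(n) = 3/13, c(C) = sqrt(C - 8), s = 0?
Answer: sqrt(1730157 - 338*I*sqrt(7))/13 ≈ 101.18 - 0.026149*I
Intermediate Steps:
c(C) = sqrt(-8 + C)
F(n) = 3/13 (F(n) = 3*(1/13) = 3/13)
a(p) = 8 - p**2 - sqrt(-8 + p) - 3*p/13 (a(p) = 8 - ((p**2 + 3*p/13) + sqrt(-8 + p)) = 8 - (p**2 + sqrt(-8 + p) + 3*p/13) = 8 + (-p**2 - sqrt(-8 + p) - 3*p/13) = 8 - p**2 - sqrt(-8 + p) - 3*p/13)
sqrt(10625 + a(-20)) = sqrt(10625 + (8 - 1*(-20)**2 - sqrt(-8 - 20) - 3/13*(-20))) = sqrt(10625 + (8 - 1*400 - sqrt(-28) + 60/13)) = sqrt(10625 + (8 - 400 - 2*I*sqrt(7) + 60/13)) = sqrt(10625 + (-5036/13 - 2*I*sqrt(7))) = sqrt(133089/13 - 2*I*sqrt(7))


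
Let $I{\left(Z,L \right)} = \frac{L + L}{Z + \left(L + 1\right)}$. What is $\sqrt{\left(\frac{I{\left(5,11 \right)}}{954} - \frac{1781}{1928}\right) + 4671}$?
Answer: $\frac{\sqrt{31708102715080022}}{2605692} \approx 68.338$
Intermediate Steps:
$I{\left(Z,L \right)} = \frac{2 L}{1 + L + Z}$ ($I{\left(Z,L \right)} = \frac{2 L}{Z + \left(1 + L\right)} = \frac{2 L}{1 + L + Z}$)
$\sqrt{\left(\frac{I{\left(5,11 \right)}}{954} - \frac{1781}{1928}\right) + 4671} = \sqrt{\left(\frac{2 \cdot 11 \frac{1}{1 + 11 + 5}}{954} - \frac{1781}{1928}\right) + 4671} = \sqrt{\left(2 \cdot 11 \cdot \frac{1}{17} \cdot \frac{1}{954} - \frac{1781}{1928}\right) + 4671} = \sqrt{\left(\frac{22}{17} \cdot \frac{1}{954} - \frac{1781}{1928}\right) + 4671} = \sqrt{\left(\frac{11}{8109} - \frac{1781}{1928}\right) + 4671} = \sqrt{- \frac{14420921}{15634152} + 4671} = \sqrt{\frac{73012703071}{15634152}} = \frac{\sqrt{31708102715080022}}{2605692}$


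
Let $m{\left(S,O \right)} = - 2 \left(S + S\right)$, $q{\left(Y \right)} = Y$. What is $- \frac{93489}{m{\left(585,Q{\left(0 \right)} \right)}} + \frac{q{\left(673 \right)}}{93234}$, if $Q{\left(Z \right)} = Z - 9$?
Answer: $\frac{484329347}{12120420} \approx 39.96$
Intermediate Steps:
$Q{\left(Z \right)} = -9 + Z$
$m{\left(S,O \right)} = - 4 S$ ($m{\left(S,O \right)} = - 2 \cdot 2 S = - 4 S$)
$- \frac{93489}{m{\left(585,Q{\left(0 \right)} \right)}} + \frac{q{\left(673 \right)}}{93234} = - \frac{93489}{\left(-4\right) 585} + \frac{673}{93234} = - \frac{93489}{-2340} + 673 \cdot \frac{1}{93234} = \left(-93489\right) \left(- \frac{1}{2340}\right) + \frac{673}{93234} = \frac{31163}{780} + \frac{673}{93234} = \frac{484329347}{12120420}$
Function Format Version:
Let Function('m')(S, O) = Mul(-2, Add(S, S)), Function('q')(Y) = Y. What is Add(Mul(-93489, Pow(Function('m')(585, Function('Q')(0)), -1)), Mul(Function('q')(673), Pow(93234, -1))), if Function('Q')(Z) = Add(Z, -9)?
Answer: Rational(484329347, 12120420) ≈ 39.960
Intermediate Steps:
Function('Q')(Z) = Add(-9, Z)
Function('m')(S, O) = Mul(-4, S) (Function('m')(S, O) = Mul(-2, Mul(2, S)) = Mul(-4, S))
Add(Mul(-93489, Pow(Function('m')(585, Function('Q')(0)), -1)), Mul(Function('q')(673), Pow(93234, -1))) = Add(Mul(-93489, Pow(Mul(-4, 585), -1)), Mul(673, Pow(93234, -1))) = Add(Mul(-93489, Pow(-2340, -1)), Mul(673, Rational(1, 93234))) = Add(Mul(-93489, Rational(-1, 2340)), Rational(673, 93234)) = Add(Rational(31163, 780), Rational(673, 93234)) = Rational(484329347, 12120420)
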